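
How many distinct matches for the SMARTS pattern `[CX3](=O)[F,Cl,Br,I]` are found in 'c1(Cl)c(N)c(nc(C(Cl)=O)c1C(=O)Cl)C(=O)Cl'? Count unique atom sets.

[CX3](=O)[F,Cl,Br,I] is the SMARTS for an acyl halide: a carbonyl carbon bonded to a halogen.
The molecule carries 3 separate instances of an acyl chloride (-C(=O)Cl) meeting every constraint; each maps to a distinct set of atoms, giving 3 matches.

3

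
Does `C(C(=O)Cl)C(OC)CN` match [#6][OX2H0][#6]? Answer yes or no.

Yes

The pattern [#6][OX2H0][#6] describes an aliphatic oxygen bridging two carbons with no H on the oxygen — an ether.
The molecule carries a methoxy ether (-OCH3), whose atoms satisfy every constraint of the query, so the pattern matches.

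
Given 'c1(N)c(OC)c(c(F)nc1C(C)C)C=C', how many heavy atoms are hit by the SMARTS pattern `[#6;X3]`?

The query [#6;X3] means: any carbon (aromatic or not) with three total connections.
Check the 15 heavy atoms by environment: 1× n (aromatic, X2) → no; 5× c (aromatic, X3) → match; 1× N (X3) → no; 2× C (X3) → match; 1× F (X1) → no; 1× O (X2) → no; 4× C (X4) → no.
Summing the matching environments: 5 + 2 = 7 matching atoms.

7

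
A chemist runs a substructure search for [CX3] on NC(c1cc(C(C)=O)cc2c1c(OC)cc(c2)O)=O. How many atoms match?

2

The query [CX3] means: C with X3: aliphatic carbon with exactly 3 total connections.
Check the 19 heavy atoms by environment: 10× c (aromatic, X3) → no; 2× O (X2) → no; 2× C (X3) → match; 2× O (X1) → no; 2× C (X4) → no; 1× N (X3) → no.
That gives 2 matching atoms.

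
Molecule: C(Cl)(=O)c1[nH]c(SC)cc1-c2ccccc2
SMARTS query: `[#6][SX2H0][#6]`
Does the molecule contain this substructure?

Yes

The pattern [#6][SX2H0][#6] describes an aliphatic sulfur bridging two carbons with no H on the sulfur — a thioether.
The molecule carries a methylthio ether (-SCH3), whose atoms satisfy every constraint of the query, so the pattern matches.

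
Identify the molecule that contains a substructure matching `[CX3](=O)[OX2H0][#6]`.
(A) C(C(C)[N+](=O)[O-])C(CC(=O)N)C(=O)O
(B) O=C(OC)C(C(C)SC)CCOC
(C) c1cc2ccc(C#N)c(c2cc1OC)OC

B

[CX3](=O)[OX2H0][#6] describes a carbonyl carbon bonded to an oxygen that is itself bonded to carbon (no H on that O) (an ester).
(A) has a carboxylic acid group (-C(=O)OH) but the singly-bonded O carries H (OX2H1, not H0).
(B) contains a methyl-ester group (-C(=O)OCH3), which satisfies every atom and bond constraint.
(C) has a methoxy ether (-OCH3) but the ether oxygen is not adjacent to a C=O carbon.
So the answer is (B).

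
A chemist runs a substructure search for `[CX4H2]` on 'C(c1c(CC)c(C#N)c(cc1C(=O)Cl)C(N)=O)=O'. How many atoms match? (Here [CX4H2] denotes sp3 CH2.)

1

The query [CX4H2] means: sp3 carbon (X4) with exactly two hydrogens.
Check the 18 heavy atoms by environment: 5× c (aromatic, H0, X3) → no; 1× c (aromatic, H1, X3) → no; 2× C (H0, X3) → no; 3× O (H0, X1) → no; 1× Cl (H0, X1) → no; 1× C (H1, X3) → no; 1× C (H0, X2) → no; 1× N (H0, X1) → no; 1× N (H2, X3) → no; 1× C (H2, X4) → match; 1× C (H3, X4) → no.
That gives 1 matching atom.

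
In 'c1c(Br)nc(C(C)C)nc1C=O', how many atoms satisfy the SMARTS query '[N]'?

Check the 12 heavy atoms by environment: 2× n (aromatic) → no; 4× c (aromatic) → no; 1× Br → no; 4× C → no; 1× O → no.
No environment satisfies the query, so 0 matching atoms.

0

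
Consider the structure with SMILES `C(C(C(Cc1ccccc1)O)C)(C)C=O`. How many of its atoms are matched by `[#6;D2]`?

7

The query [#6;D2] means: any carbon bonded to exactly two heavy atoms.
Check the 15 heavy atoms by environment: 2× C (D1) → no; 3× C (D3) → no; 2× C (D2) → match; 2× O (D1) → no; 1× c (aromatic, D3) → no; 5× c (aromatic, D2) → match.
Summing the matching environments: 2 + 5 = 7 matching atoms.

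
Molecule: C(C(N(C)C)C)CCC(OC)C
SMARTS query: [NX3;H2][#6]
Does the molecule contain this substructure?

No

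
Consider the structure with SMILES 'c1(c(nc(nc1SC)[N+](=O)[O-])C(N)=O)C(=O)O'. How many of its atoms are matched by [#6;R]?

4

The query [#6;R] means: carbon that is part of a ring.
Check the 17 heavy atoms by environment: 2× n (aromatic, in 6-ring) → no; 4× c (aromatic, in 6-ring) → match; 3× C (acyclic) → no; 4× O (acyclic) → no; 1× S (acyclic) → no; 1× N (charge +1, acyclic) → no; 1× O (charge -1, acyclic) → no; 1× N (acyclic) → no.
That gives 4 matching atoms.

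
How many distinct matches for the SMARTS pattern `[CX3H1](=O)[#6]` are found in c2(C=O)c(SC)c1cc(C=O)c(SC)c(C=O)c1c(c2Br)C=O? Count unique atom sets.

4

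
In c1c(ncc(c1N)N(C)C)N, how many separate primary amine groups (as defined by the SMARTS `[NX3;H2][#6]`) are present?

[NX3;H2][#6] is the SMARTS for a primary amine: a trivalent nitrogen with two H attached to carbon.
The molecule carries 2 separate instances of a primary amino group (-NH2) meeting every constraint; each maps to a distinct set of atoms, giving 2 matches.

2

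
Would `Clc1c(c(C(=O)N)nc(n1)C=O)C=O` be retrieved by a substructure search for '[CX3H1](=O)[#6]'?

The pattern [CX3H1](=O)[#6] describes an sp2 carbon with one H, double-bonded to O and single-bonded to carbon — an aldehyde.
The molecule carries an aldehyde (-CHO), whose atoms satisfy every constraint of the query, so the pattern matches.

Yes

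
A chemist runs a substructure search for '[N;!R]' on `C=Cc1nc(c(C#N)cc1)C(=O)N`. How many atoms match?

2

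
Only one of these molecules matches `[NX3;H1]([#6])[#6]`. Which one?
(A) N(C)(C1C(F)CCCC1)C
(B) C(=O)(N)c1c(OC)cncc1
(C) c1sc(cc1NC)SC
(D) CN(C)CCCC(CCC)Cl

C

[NX3;H1]([#6])[#6] describes a trivalent nitrogen with one H, bonded to two carbons (a secondary amine).
(A) has a dimethylamino group (-N(CH3)2) but the nitrogen has H0, not H1.
(B) has a primary amide (-C(=O)NH2) but the -C(=O)NH2 nitrogen has H2, not H1.
(C) contains an N-methylamino group (-NHCH3), which satisfies every atom and bond constraint.
(D) has a dimethylamino group (-N(CH3)2) but the nitrogen has H0, not H1.
So the answer is (C).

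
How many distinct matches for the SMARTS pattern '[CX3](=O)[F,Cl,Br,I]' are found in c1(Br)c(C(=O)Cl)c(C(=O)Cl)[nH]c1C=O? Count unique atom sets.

2

[CX3](=O)[F,Cl,Br,I] is the SMARTS for an acyl halide: a carbonyl carbon bonded to a halogen.
The molecule carries 2 separate instances of an acyl chloride (-C(=O)Cl) meeting every constraint; each maps to a distinct set of atoms, giving 2 matches.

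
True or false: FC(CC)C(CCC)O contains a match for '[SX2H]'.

False

The pattern [SX2H] describes an aliphatic sulfur with two connections, one being H — a thiol.
The closest candidate here is a hydroxyl group (-OH), but it is an -OH, not an -SH. No other fragment satisfies the full query, so there is no match.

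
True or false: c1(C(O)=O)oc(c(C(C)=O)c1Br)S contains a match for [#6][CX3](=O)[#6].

The pattern [#6][CX3](=O)[#6] describes a carbonyl carbon (no H) flanked by two carbons — a ketone.
The molecule carries an acetyl/ketone group (-C(=O)CH3), whose atoms satisfy every constraint of the query, so the pattern matches.

True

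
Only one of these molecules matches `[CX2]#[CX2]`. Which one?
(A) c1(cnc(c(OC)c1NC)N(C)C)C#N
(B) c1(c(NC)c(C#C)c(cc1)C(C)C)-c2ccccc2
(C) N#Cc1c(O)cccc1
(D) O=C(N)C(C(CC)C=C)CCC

[CX2]#[CX2] describes a carbon-carbon triple bond (an alkyne).
(A) has a nitrile (-C#N) but the triple bond is C#N, not C#C.
(B) contains an ethynyl group (-C#CH), which satisfies every atom and bond constraint.
(C) has a nitrile (-C#N) but the triple bond is C#N, not C#C.
(D) has a vinyl group (-CH=CH2) but the C=C is a double bond; both carbons are CX3, not CX2.
So the answer is (B).

B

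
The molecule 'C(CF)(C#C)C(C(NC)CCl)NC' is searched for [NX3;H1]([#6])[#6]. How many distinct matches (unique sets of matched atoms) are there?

[NX3;H1]([#6])[#6] is the SMARTS for a secondary amine: a trivalent nitrogen with one H, bonded to two carbons.
The molecule carries 2 separate instances of an N-methylamino group (-NHCH3) meeting every constraint; each maps to a distinct set of atoms, giving 2 matches.

2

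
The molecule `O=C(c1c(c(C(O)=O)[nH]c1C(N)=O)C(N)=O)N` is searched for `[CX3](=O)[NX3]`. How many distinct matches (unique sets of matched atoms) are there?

3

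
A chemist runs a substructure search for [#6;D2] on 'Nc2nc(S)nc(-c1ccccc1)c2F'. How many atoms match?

5

Check the 15 heavy atoms by environment: 2× n (aromatic, D2) → no; 5× c (aromatic, D3) → no; 1× S (D1) → no; 1× F (D1) → no; 1× N (D1) → no; 5× c (aromatic, D2) → match.
That gives 5 matching atoms.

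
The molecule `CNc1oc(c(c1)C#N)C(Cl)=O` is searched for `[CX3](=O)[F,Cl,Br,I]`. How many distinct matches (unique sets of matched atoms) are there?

[CX3](=O)[F,Cl,Br,I] is the SMARTS for an acyl halide: a carbonyl carbon bonded to a halogen.
Exactly one fragment in the molecule meets all constraints, giving 1 match.

1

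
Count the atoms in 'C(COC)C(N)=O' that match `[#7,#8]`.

3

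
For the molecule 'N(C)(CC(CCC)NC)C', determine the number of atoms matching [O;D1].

0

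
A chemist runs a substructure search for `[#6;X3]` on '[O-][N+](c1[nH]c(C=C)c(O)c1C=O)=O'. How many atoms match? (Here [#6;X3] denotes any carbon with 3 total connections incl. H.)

The query [#6;X3] means: any carbon (aromatic or not) with three total connections.
Check the 13 heavy atoms by environment: 1× n (aromatic, X3) → no; 4× c (aromatic, X3) → match; 3× C (X3) → match; 2× O (X1) → no; 1× N (charge +1, X3) → no; 1× O (charge -1, X1) → no; 1× O (X2) → no.
Summing the matching environments: 4 + 3 = 7 matching atoms.

7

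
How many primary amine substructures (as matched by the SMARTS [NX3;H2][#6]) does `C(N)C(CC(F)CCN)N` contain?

3

[NX3;H2][#6] is the SMARTS for a primary amine: a trivalent nitrogen with two H attached to carbon.
The molecule carries 3 separate instances of a primary amino group (-NH2) meeting every constraint; each maps to a distinct set of atoms, giving 3 matches.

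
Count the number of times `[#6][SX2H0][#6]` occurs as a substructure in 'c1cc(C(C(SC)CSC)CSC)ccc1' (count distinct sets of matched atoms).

3

[#6][SX2H0][#6] is the SMARTS for a thioether: an aliphatic sulfur bridging two carbons with no H on the sulfur.
The molecule carries 3 separate instances of a methylthio ether (-SCH3) meeting every constraint; each maps to a distinct set of atoms, giving 3 matches.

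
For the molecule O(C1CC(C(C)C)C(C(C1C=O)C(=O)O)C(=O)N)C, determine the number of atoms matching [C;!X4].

3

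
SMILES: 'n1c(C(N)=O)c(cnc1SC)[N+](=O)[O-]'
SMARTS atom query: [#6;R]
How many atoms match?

4

The query [#6;R] means: carbon that is part of a ring.
Check the 14 heavy atoms by environment: 2× n (aromatic, in 6-ring) → no; 4× c (aromatic, in 6-ring) → match; 1× N (charge +1, acyclic) → no; 1× O (charge -1, acyclic) → no; 2× O (acyclic) → no; 1× S (acyclic) → no; 2× C (acyclic) → no; 1× N (acyclic) → no.
That gives 4 matching atoms.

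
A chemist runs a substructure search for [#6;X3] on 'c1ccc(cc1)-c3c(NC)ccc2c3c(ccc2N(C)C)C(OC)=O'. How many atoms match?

17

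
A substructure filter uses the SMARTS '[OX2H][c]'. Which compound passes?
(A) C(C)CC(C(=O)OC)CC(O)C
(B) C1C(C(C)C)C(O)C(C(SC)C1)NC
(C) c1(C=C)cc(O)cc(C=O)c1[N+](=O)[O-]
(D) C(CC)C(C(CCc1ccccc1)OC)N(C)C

C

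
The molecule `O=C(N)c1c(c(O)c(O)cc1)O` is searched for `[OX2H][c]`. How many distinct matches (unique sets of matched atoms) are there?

[OX2H][c] is the SMARTS for a phenol: a hydroxyl oxygen attached to an aromatic carbon.
The molecule carries 3 separate instances of a hydroxyl group (-OH) meeting every constraint; each maps to a distinct set of atoms, giving 3 matches.

3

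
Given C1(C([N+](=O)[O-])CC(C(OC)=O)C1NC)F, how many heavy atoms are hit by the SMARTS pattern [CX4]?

The query [CX4] means: C with X4: aliphatic carbon with exactly 4 total connections (bonds + H).
Check the 15 heavy atoms by environment: 7× C (X4) → match; 1× C (X3) → no; 2× O (X1) → no; 1× O (X2) → no; 1× N (X3) → no; 1× F (X1) → no; 1× N (charge +1, X3) → no; 1× O (charge -1, X1) → no.
That gives 7 matching atoms.

7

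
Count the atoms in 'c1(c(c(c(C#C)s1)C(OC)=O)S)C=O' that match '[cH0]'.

4

Check the 14 heavy atoms by environment: 1× s (aromatic, H0) → no; 4× c (aromatic, H0) → match; 1× S (H1) → no; 2× C (H0) → no; 2× C (H1) → no; 3× O (H0) → no; 1× C (H3) → no.
That gives 4 matching atoms.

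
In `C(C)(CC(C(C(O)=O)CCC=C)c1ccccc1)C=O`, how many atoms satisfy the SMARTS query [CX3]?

Check the 20 heavy atoms by environment: 7× C (X4) → no; 4× C (X3) → match; 6× c (aromatic, X3) → no; 2× O (X1) → no; 1× O (X2) → no.
That gives 4 matching atoms.

4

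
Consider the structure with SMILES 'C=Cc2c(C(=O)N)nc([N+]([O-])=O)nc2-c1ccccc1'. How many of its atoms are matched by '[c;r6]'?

10

The query [c;r6] means: aromatic carbon that belongs to a six-membered ring.
Check the 20 heavy atoms by environment: 2× n (aromatic, in 6-ring) → no; 10× c (aromatic, in 6-ring) → match; 1× N (charge +1, acyclic) → no; 1× O (charge -1, acyclic) → no; 2× O (acyclic) → no; 3× C (acyclic) → no; 1× N (acyclic) → no.
That gives 10 matching atoms.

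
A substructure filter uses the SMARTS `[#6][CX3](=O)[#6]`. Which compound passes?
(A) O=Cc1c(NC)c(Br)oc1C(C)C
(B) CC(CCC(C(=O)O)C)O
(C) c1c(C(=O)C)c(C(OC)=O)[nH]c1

C

[#6][CX3](=O)[#6] describes a carbonyl carbon (no H) flanked by two carbons (a ketone).
(A) has an aldehyde (-CHO) but the carbonyl carbon has H1, so it is not flanked by two carbons.
(B) has a carboxylic acid group (-C(=O)OH) but one neighbour of the carbonyl carbon is O, not C.
(C) contains an acetyl/ketone group (-C(=O)CH3), which satisfies every atom and bond constraint.
So the answer is (C).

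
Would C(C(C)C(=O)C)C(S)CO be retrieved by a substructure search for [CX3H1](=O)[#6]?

The pattern [CX3H1](=O)[#6] describes an sp2 carbon with one H, double-bonded to O and single-bonded to carbon — an aldehyde.
The closest candidate here is an acetyl/ketone group (-C(=O)CH3), but the carbonyl carbon has H0 (two carbon neighbours), not H1. No other fragment satisfies the full query, so there is no match.

No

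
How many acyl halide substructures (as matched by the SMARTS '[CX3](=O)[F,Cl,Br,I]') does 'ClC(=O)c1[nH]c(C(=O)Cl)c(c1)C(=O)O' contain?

[CX3](=O)[F,Cl,Br,I] is the SMARTS for an acyl halide: a carbonyl carbon bonded to a halogen.
The molecule carries 2 separate instances of an acyl chloride (-C(=O)Cl) meeting every constraint; each maps to a distinct set of atoms, giving 2 matches.

2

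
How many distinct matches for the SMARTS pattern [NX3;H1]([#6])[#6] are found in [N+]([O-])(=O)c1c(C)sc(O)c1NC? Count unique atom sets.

1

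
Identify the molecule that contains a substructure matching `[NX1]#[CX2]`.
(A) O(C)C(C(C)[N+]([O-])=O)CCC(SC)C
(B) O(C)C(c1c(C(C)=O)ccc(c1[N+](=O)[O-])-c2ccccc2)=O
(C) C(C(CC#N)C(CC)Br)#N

C

[NX1]#[CX2] describes a nitrogen triple-bonded to a two-connected carbon (a nitrile).
(A) has a nitro group (-[N+](=O)[O-]) but there is no C#N triple bond.
(B) has a nitro group (-[N+](=O)[O-]) but there is no C#N triple bond.
(C) contains a nitrile (-C#N), which satisfies every atom and bond constraint.
So the answer is (C).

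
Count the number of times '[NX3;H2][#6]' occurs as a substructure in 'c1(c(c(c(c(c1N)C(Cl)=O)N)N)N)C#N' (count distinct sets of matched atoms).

4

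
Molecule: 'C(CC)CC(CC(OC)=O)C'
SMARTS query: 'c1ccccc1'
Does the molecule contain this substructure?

No

The pattern c1ccccc1 describes six aromatic carbons in a ring — a benzene ring.
The closest candidate here is a methyl group (-CH3), but no six-membered all-carbon aromatic ring is present. No other fragment satisfies the full query, so there is no match.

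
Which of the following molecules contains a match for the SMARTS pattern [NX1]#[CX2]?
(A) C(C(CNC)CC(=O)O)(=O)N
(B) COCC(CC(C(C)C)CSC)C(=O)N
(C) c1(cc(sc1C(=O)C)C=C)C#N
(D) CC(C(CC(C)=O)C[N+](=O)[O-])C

C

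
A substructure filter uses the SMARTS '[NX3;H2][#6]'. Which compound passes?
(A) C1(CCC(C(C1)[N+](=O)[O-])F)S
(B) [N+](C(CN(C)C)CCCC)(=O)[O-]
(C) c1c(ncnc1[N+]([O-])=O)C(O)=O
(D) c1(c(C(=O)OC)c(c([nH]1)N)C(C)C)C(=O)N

D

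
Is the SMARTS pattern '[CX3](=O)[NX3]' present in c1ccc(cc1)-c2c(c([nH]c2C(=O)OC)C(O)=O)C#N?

No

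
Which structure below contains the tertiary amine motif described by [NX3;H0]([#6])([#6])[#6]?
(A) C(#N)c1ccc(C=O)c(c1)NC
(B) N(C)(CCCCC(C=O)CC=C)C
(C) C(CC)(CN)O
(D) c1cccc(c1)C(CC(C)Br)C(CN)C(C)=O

[NX3;H0]([#6])([#6])[#6] describes a trivalent nitrogen with no H, bonded to three carbons (a tertiary amine).
(A) has an N-methylamino group (-NHCH3) but the nitrogen still has one H (H1), not H0.
(B) contains a dimethylamino group (-N(CH3)2), which satisfies every atom and bond constraint.
(C) has a primary amino group (-NH2) but the nitrogen has H2, not H0 with three carbons.
(D) has a primary amino group (-NH2) but the nitrogen has H2, not H0 with three carbons.
So the answer is (B).

B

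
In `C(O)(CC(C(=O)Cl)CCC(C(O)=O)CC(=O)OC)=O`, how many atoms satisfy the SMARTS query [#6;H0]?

Check the 19 heavy atoms by environment: 4× C (H2) → no; 2× C (H1) → no; 4× C (H0) → match; 5× O (H0) → no; 1× Cl (H0) → no; 2× O (H1) → no; 1× C (H3) → no.
That gives 4 matching atoms.

4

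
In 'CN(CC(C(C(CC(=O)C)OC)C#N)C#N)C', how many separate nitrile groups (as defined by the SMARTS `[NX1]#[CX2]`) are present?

2

[NX1]#[CX2] is the SMARTS for a nitrile: a nitrogen triple-bonded to a two-connected carbon.
The molecule carries 2 separate instances of a nitrile (-C#N) meeting every constraint; each maps to a distinct set of atoms, giving 2 matches.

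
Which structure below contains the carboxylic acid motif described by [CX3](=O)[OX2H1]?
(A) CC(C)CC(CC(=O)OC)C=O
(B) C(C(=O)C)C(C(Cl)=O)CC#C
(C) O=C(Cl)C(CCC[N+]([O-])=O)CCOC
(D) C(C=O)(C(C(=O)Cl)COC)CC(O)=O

D

[CX3](=O)[OX2H1] describes an sp2 carbon double-bonded to O and single-bonded to an -OH oxygen (a carboxylic acid).
(A) has a methyl-ester group (-C(=O)OCH3) but the singly-bonded O has no H (OX2H0, not OX2H1).
(B) has an acyl chloride (-C(=O)Cl) but the carbonyl is bonded to Cl, not to an -OH oxygen.
(C) has an acyl chloride (-C(=O)Cl) but the carbonyl is bonded to Cl, not to an -OH oxygen.
(D) contains a carboxylic acid group (-C(=O)OH), which satisfies every atom and bond constraint.
So the answer is (D).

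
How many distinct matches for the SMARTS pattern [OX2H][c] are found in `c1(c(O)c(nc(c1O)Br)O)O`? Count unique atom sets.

4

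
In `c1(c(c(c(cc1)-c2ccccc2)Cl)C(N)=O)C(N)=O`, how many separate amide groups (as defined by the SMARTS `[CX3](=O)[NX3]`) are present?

[CX3](=O)[NX3] is the SMARTS for an amide: a carbonyl carbon bonded to a trivalent nitrogen.
The molecule carries 2 separate instances of a primary amide (-C(=O)NH2) meeting every constraint; each maps to a distinct set of atoms, giving 2 matches.

2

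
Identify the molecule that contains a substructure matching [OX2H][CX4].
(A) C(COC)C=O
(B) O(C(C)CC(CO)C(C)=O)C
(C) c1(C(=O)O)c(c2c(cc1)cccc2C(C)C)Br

B

[OX2H][CX4] describes a hydroxyl oxygen bound to an sp3 (X4) carbon (an aliphatic alcohol).
(A) has a methoxy ether (-OCH3) but the oxygen has H0 (ether), not H1.
(B) contains a hydroxyl group (-OH), which satisfies every atom and bond constraint.
(C) has a carboxylic acid group (-C(=O)OH) but the -OH is on a CX3 carbonyl carbon, not a CX4 carbon.
So the answer is (B).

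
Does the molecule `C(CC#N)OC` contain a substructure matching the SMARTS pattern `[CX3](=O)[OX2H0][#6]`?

No

The pattern [CX3](=O)[OX2H0][#6] describes a carbonyl carbon bonded to an oxygen that is itself bonded to carbon (no H on that O) — an ester.
The closest candidate here is a methoxy ether (-OCH3), but the ether oxygen is not adjacent to a C=O carbon. No other fragment satisfies the full query, so there is no match.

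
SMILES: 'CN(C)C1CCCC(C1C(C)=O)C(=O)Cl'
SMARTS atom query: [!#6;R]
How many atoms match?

The query [!#6;R] means: non-carbon atom that is part of a ring.
Check the 15 heavy atoms by environment: 6× C (in 6-ring) → no; 5× C (acyclic) → no; 2× O (acyclic) → no; 1× Cl (acyclic) → no; 1× N (acyclic) → no.
No environment satisfies the query, so 0 matching atoms.

0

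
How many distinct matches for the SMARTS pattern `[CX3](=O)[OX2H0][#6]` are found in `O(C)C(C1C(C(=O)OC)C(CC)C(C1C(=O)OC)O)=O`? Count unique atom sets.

3

[CX3](=O)[OX2H0][#6] is the SMARTS for an ester: a carbonyl carbon bonded to an oxygen that is itself bonded to carbon (no H on that O).
The molecule carries 3 separate instances of a methyl-ester group (-C(=O)OCH3) meeting every constraint; each maps to a distinct set of atoms, giving 3 matches.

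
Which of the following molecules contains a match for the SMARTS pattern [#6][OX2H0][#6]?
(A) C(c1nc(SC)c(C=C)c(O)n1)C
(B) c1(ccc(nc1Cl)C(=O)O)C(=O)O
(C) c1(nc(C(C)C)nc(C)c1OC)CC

[#6][OX2H0][#6] describes an aliphatic oxygen bridging two carbons with no H on the oxygen (an ether).
(A) has a hydroxyl group (-OH) but the oxygen has H1, not H0 bridging two carbons.
(B) has a carboxylic acid group (-C(=O)OH) but the -OH oxygen has H1; the =O is OX1, not OX2.
(C) contains a methoxy ether (-OCH3), which satisfies every atom and bond constraint.
So the answer is (C).

C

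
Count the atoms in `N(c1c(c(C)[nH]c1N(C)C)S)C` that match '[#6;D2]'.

0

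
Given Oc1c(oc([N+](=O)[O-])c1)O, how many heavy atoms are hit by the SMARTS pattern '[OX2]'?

2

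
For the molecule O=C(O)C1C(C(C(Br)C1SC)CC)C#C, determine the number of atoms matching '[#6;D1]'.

3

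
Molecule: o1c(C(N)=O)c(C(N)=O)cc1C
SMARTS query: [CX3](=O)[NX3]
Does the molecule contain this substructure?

Yes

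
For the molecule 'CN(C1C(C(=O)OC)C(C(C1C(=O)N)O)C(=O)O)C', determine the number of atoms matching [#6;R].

5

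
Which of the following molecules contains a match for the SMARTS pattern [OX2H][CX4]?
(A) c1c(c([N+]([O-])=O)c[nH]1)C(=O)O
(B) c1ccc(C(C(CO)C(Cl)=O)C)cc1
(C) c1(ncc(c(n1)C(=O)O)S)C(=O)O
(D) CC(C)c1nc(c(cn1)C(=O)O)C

B

[OX2H][CX4] describes a hydroxyl oxygen bound to an sp3 (X4) carbon (an aliphatic alcohol).
(A) has a carboxylic acid group (-C(=O)OH) but the -OH is on a CX3 carbonyl carbon, not a CX4 carbon.
(B) contains a hydroxyl group (-OH), which satisfies every atom and bond constraint.
(C) has a carboxylic acid group (-C(=O)OH) but the -OH is on a CX3 carbonyl carbon, not a CX4 carbon.
(D) has a carboxylic acid group (-C(=O)OH) but the -OH is on a CX3 carbonyl carbon, not a CX4 carbon.
So the answer is (B).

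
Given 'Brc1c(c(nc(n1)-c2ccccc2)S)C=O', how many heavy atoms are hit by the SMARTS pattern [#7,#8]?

The query [#7,#8] means: nitrogen or oxygen (comma = OR).
Check the 16 heavy atoms by environment: 2× n (aromatic) → match; 10× c (aromatic) → no; 1× S → no; 1× C → no; 1× O → match; 1× Br → no.
Summing the matching environments: 2 + 1 = 3 matching atoms.

3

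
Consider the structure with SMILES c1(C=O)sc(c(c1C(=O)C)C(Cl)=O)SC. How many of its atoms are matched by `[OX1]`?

The query [OX1] means: aliphatic oxygen with one total connection — typically a carbonyl =O or an oxide.
Check the 15 heavy atoms by environment: 1× s (aromatic, X2) → no; 4× c (aromatic, X3) → no; 3× C (X3) → no; 3× O (X1) → match; 1× Cl (X1) → no; 1× S (X2) → no; 2× C (X4) → no.
That gives 3 matching atoms.

3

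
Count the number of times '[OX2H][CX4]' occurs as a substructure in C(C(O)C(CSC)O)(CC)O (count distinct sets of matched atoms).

3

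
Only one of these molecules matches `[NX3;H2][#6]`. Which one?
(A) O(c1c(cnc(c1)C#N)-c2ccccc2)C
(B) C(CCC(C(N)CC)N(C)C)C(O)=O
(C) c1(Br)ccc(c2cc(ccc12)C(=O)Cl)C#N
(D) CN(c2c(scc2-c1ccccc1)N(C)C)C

[NX3;H2][#6] describes a trivalent nitrogen with two H attached to carbon (a primary amine).
(A) has a nitrile (-C#N) but the nitrogen is NX1 (triple-bonded), not NX3 with two H.
(B) contains a primary amino group (-NH2), which satisfies every atom and bond constraint.
(C) has a nitrile (-C#N) but the nitrogen is NX1 (triple-bonded), not NX3 with two H.
(D) has a dimethylamino group (-N(CH3)2) but the nitrogen has H0, not H2.
So the answer is (B).

B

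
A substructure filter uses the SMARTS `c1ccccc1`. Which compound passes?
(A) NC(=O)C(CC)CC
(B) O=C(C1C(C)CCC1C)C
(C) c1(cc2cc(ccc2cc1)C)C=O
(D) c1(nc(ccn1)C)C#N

c1ccccc1 describes six aromatic carbons in a ring (a benzene ring).
(A) has a methyl group (-CH3) but no six-membered all-carbon aromatic ring is present.
(B) has a methyl group (-CH3) but no six-membered all-carbon aromatic ring is present.
(C) contains the required atom environment, so the pattern matches.
(D) has a methyl group (-CH3) but no six-membered all-carbon aromatic ring is present.
So the answer is (C).

C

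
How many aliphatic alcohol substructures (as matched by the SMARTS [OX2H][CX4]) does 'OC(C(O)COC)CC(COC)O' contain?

3

[OX2H][CX4] is the SMARTS for an aliphatic alcohol: a hydroxyl oxygen bound to an sp3 (X4) carbon.
The molecule carries 3 separate instances of a hydroxyl group (-OH) meeting every constraint; each maps to a distinct set of atoms, giving 3 matches.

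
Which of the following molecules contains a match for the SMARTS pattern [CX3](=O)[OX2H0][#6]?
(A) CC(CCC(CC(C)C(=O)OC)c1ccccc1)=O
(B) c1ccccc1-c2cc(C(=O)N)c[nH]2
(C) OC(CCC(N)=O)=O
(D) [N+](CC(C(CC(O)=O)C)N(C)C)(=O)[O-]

A

[CX3](=O)[OX2H0][#6] describes a carbonyl carbon bonded to an oxygen that is itself bonded to carbon (no H on that O) (an ester).
(A) contains a methyl-ester group (-C(=O)OCH3), which satisfies every atom and bond constraint.
(B) has a primary amide (-C(=O)NH2) but the carbonyl is bonded to N, not to an O-C linkage.
(C) has a primary amide (-C(=O)NH2) but the carbonyl is bonded to N, not to an O-C linkage.
(D) has a carboxylic acid group (-C(=O)OH) but the singly-bonded O carries H (OX2H1, not H0).
So the answer is (A).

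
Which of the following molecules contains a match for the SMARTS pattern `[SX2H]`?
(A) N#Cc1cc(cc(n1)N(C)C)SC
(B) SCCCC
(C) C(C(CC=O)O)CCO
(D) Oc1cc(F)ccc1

B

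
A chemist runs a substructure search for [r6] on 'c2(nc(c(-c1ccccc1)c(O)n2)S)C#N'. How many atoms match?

12

The query [r6] means: r6 matches atoms in a six-membered ring.
Check the 16 heavy atoms by environment: 2× n (aromatic, in 6-ring) → match; 10× c (aromatic, in 6-ring) → match; 1× C (acyclic) → no; 1× N (acyclic) → no; 1× O (acyclic) → no; 1× S (acyclic) → no.
Summing the matching environments: 2 + 10 = 12 matching atoms.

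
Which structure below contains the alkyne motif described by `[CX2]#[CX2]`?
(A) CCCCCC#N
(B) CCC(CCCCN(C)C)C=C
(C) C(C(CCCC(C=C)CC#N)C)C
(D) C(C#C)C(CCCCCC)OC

[CX2]#[CX2] describes a carbon-carbon triple bond (an alkyne).
(A) has a nitrile (-C#N) but the triple bond is C#N, not C#C.
(B) has a vinyl group (-CH=CH2) but the C=C is a double bond; both carbons are CX3, not CX2.
(C) has a nitrile (-C#N) but the triple bond is C#N, not C#C.
(D) contains an ethynyl group (-C#CH), which satisfies every atom and bond constraint.
So the answer is (D).

D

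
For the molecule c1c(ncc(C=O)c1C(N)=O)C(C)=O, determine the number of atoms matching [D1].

The query [D1] means: atom with exactly one heavy-atom neighbour (degree 1).
Check the 14 heavy atoms by environment: 1× n (aromatic, D2) → no; 3× c (aromatic, D3) → no; 2× c (aromatic, D2) → no; 2× C (D3) → no; 3× O (D1) → match; 1× N (D1) → match; 1× C (D2) → no; 1× C (D1) → match.
Summing the matching environments: 3 + 1 + 1 = 5 matching atoms.

5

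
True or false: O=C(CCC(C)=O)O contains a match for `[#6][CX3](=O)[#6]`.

True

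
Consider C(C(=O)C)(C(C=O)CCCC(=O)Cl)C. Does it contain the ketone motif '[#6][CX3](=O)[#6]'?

Yes

The pattern [#6][CX3](=O)[#6] describes a carbonyl carbon (no H) flanked by two carbons — a ketone.
The molecule carries an acetyl/ketone group (-C(=O)CH3), whose atoms satisfy every constraint of the query, so the pattern matches.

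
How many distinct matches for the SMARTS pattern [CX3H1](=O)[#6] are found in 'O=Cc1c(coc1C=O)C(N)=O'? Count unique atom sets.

2

[CX3H1](=O)[#6] is the SMARTS for an aldehyde: an sp2 carbon with one H, double-bonded to O and single-bonded to carbon.
The molecule carries 2 separate instances of an aldehyde (-CHO) meeting every constraint; each maps to a distinct set of atoms, giving 2 matches.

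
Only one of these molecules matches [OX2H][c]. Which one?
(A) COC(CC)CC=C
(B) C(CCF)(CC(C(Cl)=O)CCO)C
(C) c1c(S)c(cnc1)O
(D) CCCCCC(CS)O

C

[OX2H][c] describes a hydroxyl oxygen attached to an aromatic carbon (a phenol).
(A) has a methoxy ether (-OCH3) but the oxygen has H0, not H1.
(B) has a hydroxyl group (-OH) but the -OH is on an aliphatic carbon, not an aromatic c.
(C) contains a hydroxyl group (-OH), which satisfies every atom and bond constraint.
(D) has a hydroxyl group (-OH) but the -OH is on an aliphatic carbon, not an aromatic c.
So the answer is (C).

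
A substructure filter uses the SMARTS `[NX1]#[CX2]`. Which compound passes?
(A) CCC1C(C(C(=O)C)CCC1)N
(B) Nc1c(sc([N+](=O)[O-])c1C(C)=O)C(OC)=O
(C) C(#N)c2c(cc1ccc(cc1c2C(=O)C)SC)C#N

C

[NX1]#[CX2] describes a nitrogen triple-bonded to a two-connected carbon (a nitrile).
(A) has a primary amino group (-NH2) but the nitrogen is NX3 (three connections), not NX1 triple-bonded.
(B) has a nitro group (-[N+](=O)[O-]) but there is no C#N triple bond.
(C) contains a nitrile (-C#N), which satisfies every atom and bond constraint.
So the answer is (C).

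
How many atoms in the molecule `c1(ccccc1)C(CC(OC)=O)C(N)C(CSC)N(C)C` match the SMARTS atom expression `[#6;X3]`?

7

The query [#6;X3] means: any carbon (aromatic or not) with three total connections.
Check the 21 heavy atoms by environment: 9× C (X4) → no; 6× c (aromatic, X3) → match; 1× S (X2) → no; 2× N (X3) → no; 1× C (X3) → match; 1× O (X1) → no; 1× O (X2) → no.
Summing the matching environments: 6 + 1 = 7 matching atoms.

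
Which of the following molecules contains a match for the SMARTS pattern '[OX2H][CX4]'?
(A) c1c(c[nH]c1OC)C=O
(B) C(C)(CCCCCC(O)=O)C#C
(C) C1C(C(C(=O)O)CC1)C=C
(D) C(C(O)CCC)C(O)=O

D

[OX2H][CX4] describes a hydroxyl oxygen bound to an sp3 (X4) carbon (an aliphatic alcohol).
(A) has a methoxy ether (-OCH3) but the oxygen has H0 (ether), not H1.
(B) has a carboxylic acid group (-C(=O)OH) but the -OH is on a CX3 carbonyl carbon, not a CX4 carbon.
(C) has a carboxylic acid group (-C(=O)OH) but the -OH is on a CX3 carbonyl carbon, not a CX4 carbon.
(D) contains a hydroxyl group (-OH), which satisfies every atom and bond constraint.
So the answer is (D).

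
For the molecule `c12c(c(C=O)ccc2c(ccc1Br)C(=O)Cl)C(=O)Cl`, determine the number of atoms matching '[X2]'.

The query [X2] means: any atom with exactly two total connections (bonds + H).
Check the 19 heavy atoms by environment: 10× c (aromatic, X3) → no; 3× C (X3) → no; 3× O (X1) → no; 2× Cl (X1) → no; 1× Br (X1) → no.
No environment satisfies the query, so 0 matching atoms.

0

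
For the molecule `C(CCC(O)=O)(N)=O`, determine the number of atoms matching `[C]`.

4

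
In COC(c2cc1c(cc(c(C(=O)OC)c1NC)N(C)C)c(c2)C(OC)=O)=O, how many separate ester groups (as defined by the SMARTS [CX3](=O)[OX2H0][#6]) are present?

3

[CX3](=O)[OX2H0][#6] is the SMARTS for an ester: a carbonyl carbon bonded to an oxygen that is itself bonded to carbon (no H on that O).
The molecule carries 3 separate instances of a methyl-ester group (-C(=O)OCH3) meeting every constraint; each maps to a distinct set of atoms, giving 3 matches.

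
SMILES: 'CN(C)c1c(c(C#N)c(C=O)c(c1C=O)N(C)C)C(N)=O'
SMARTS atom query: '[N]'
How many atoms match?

4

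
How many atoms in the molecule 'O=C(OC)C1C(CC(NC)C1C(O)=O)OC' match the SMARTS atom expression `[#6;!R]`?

The query [#6;!R] means: carbon not in any ring.
Check the 16 heavy atoms by environment: 5× C (in 5-ring) → no; 5× C (acyclic) → match; 5× O (acyclic) → no; 1× N (acyclic) → no.
That gives 5 matching atoms.

5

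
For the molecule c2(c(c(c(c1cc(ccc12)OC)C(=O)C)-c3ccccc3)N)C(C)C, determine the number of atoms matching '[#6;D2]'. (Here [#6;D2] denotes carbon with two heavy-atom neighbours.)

The query [#6;D2] means: any carbon bonded to exactly two heavy atoms.
Check the 25 heavy atoms by environment: 8× c (aromatic, D3) → no; 8× c (aromatic, D2) → match; 2× C (D3) → no; 4× C (D1) → no; 1× N (D1) → no; 1× O (D2) → no; 1× O (D1) → no.
That gives 8 matching atoms.

8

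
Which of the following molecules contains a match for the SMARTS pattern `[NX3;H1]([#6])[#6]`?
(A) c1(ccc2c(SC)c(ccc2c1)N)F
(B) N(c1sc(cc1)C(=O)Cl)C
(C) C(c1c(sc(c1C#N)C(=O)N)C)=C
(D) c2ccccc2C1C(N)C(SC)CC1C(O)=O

B

[NX3;H1]([#6])[#6] describes a trivalent nitrogen with one H, bonded to two carbons (a secondary amine).
(A) has a primary amino group (-NH2) but the nitrogen has H2 and only one carbon neighbour.
(B) contains an N-methylamino group (-NHCH3), which satisfies every atom and bond constraint.
(C) has a primary amide (-C(=O)NH2) but the -C(=O)NH2 nitrogen has H2, not H1.
(D) has a primary amino group (-NH2) but the nitrogen has H2 and only one carbon neighbour.
So the answer is (B).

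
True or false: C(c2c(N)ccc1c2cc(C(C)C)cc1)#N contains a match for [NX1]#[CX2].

True

The pattern [NX1]#[CX2] describes a nitrogen triple-bonded to a two-connected carbon — a nitrile.
The molecule carries a nitrile (-C#N), whose atoms satisfy every constraint of the query, so the pattern matches.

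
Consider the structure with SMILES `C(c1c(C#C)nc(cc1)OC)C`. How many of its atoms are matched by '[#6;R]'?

The query [#6;R] means: carbon that is part of a ring.
Check the 12 heavy atoms by environment: 1× n (aromatic, in 6-ring) → no; 5× c (aromatic, in 6-ring) → match; 1× O (acyclic) → no; 5× C (acyclic) → no.
That gives 5 matching atoms.

5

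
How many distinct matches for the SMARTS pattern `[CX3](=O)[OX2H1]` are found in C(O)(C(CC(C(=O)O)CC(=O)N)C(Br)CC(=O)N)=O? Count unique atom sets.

2

[CX3](=O)[OX2H1] is the SMARTS for a carboxylic acid: an sp2 carbon double-bonded to O and single-bonded to an -OH oxygen.
The molecule carries 2 separate instances of a carboxylic acid group (-C(=O)OH) meeting every constraint; each maps to a distinct set of atoms, giving 2 matches.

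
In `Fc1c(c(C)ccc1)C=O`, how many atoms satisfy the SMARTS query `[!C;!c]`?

The query [!C;!c] means: neither aliphatic nor aromatic carbon — same as [!#6].
Check the 10 heavy atoms by environment: 6× c (aromatic) → no; 1× F → match; 2× C → no; 1× O → match.
Summing the matching environments: 1 + 1 = 2 matching atoms.

2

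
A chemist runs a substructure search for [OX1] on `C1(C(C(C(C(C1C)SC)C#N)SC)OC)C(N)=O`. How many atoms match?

1

Check the 18 heavy atoms by environment: 10× C (X4) → no; 1× C (X2) → no; 1× N (X1) → no; 2× S (X2) → no; 1× O (X2) → no; 1× C (X3) → no; 1× O (X1) → match; 1× N (X3) → no.
That gives 1 matching atom.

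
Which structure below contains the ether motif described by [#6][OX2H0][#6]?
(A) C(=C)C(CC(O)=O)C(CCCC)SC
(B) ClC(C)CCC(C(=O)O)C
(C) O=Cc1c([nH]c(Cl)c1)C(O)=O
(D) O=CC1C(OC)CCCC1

[#6][OX2H0][#6] describes an aliphatic oxygen bridging two carbons with no H on the oxygen (an ether).
(A) has a carboxylic acid group (-C(=O)OH) but the -OH oxygen has H1; the =O is OX1, not OX2.
(B) has a carboxylic acid group (-C(=O)OH) but the -OH oxygen has H1; the =O is OX1, not OX2.
(C) has a carboxylic acid group (-C(=O)OH) but the -OH oxygen has H1; the =O is OX1, not OX2.
(D) contains a methoxy ether (-OCH3), which satisfies every atom and bond constraint.
So the answer is (D).

D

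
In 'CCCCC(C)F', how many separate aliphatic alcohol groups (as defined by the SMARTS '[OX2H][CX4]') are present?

0

[OX2H][CX4] is the SMARTS for an aliphatic alcohol: a hydroxyl oxygen bound to an sp3 (X4) carbon.
No fragment in the molecule satisfies every constraint, giving 0 matches.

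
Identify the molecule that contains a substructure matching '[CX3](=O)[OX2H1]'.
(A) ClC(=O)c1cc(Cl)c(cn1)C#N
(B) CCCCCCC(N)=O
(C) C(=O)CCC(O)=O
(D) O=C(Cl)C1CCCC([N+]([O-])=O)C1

C

[CX3](=O)[OX2H1] describes an sp2 carbon double-bonded to O and single-bonded to an -OH oxygen (a carboxylic acid).
(A) has an acyl chloride (-C(=O)Cl) but the carbonyl is bonded to Cl, not to an -OH oxygen.
(B) has a primary amide (-C(=O)NH2) but the carbonyl is bonded to N, not to an -OH oxygen.
(C) contains a carboxylic acid group (-C(=O)OH), which satisfies every atom and bond constraint.
(D) has an acyl chloride (-C(=O)Cl) but the carbonyl is bonded to Cl, not to an -OH oxygen.
So the answer is (C).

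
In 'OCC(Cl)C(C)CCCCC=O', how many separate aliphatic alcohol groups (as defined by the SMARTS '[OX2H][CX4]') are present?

1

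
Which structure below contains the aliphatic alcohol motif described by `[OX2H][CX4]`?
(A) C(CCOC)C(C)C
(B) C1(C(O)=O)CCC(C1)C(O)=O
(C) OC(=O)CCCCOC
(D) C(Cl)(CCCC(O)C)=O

D

[OX2H][CX4] describes a hydroxyl oxygen bound to an sp3 (X4) carbon (an aliphatic alcohol).
(A) has a methoxy ether (-OCH3) but the oxygen has H0 (ether), not H1.
(B) has a carboxylic acid group (-C(=O)OH) but the -OH is on a CX3 carbonyl carbon, not a CX4 carbon.
(C) has a methoxy ether (-OCH3) but the oxygen has H0 (ether), not H1.
(D) contains a hydroxyl group (-OH), which satisfies every atom and bond constraint.
So the answer is (D).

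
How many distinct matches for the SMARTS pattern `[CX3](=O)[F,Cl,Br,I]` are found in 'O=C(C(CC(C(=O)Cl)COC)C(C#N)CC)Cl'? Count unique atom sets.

2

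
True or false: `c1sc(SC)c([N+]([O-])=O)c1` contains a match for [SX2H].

False

The pattern [SX2H] describes an aliphatic sulfur with two connections, one being H — a thiol.
The closest candidate here is a methylthio ether (-SCH3), but the sulfur has H0 (bonded to two carbons), not H1. No other fragment satisfies the full query, so there is no match.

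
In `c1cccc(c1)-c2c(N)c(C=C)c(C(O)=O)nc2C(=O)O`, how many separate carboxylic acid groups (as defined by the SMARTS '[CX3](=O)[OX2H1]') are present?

[CX3](=O)[OX2H1] is the SMARTS for a carboxylic acid: an sp2 carbon double-bonded to O and single-bonded to an -OH oxygen.
The molecule carries 2 separate instances of a carboxylic acid group (-C(=O)OH) meeting every constraint; each maps to a distinct set of atoms, giving 2 matches.

2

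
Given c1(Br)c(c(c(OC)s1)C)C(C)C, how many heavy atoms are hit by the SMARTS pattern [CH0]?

0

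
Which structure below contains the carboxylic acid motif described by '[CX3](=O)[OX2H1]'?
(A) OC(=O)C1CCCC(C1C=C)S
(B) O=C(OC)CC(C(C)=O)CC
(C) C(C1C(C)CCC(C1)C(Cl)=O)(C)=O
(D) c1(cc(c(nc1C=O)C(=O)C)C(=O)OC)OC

[CX3](=O)[OX2H1] describes an sp2 carbon double-bonded to O and single-bonded to an -OH oxygen (a carboxylic acid).
(A) contains a carboxylic acid group (-C(=O)OH), which satisfies every atom and bond constraint.
(B) has a methyl-ester group (-C(=O)OCH3) but the singly-bonded O has no H (OX2H0, not OX2H1).
(C) has an acyl chloride (-C(=O)Cl) but the carbonyl is bonded to Cl, not to an -OH oxygen.
(D) has an aldehyde (-CHO) but there is no singly-bonded oxygen on the carbonyl carbon.
So the answer is (A).

A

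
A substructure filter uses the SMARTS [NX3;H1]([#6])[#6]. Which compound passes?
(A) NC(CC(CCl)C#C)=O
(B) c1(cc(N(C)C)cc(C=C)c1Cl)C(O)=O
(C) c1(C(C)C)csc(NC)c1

C

[NX3;H1]([#6])[#6] describes a trivalent nitrogen with one H, bonded to two carbons (a secondary amine).
(A) has a primary amide (-C(=O)NH2) but the -C(=O)NH2 nitrogen has H2, not H1.
(B) has a dimethylamino group (-N(CH3)2) but the nitrogen has H0, not H1.
(C) contains an N-methylamino group (-NHCH3), which satisfies every atom and bond constraint.
So the answer is (C).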